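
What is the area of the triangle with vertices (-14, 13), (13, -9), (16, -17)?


Area = |x1(y2-y3) + x2(y3-y1) + x3(y1-y2)| / 2
= |-14*(-9--17) + 13*(-17-13) + 16*(13--9)| / 2
= 75

75


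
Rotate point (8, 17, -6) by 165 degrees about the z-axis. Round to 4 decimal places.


x' = 8*cos(165) - 17*sin(165) = -12.1273
y' = 8*sin(165) + 17*cos(165) = -14.3502
z' = -6

(-12.1273, -14.3502, -6)


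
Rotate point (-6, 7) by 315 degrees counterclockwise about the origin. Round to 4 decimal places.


x' = -6*cos(315) - 7*sin(315) = 0.7071
y' = -6*sin(315) + 7*cos(315) = 9.1924

(0.7071, 9.1924)


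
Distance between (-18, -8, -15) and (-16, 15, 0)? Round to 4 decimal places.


d = sqrt((-16--18)^2 + (15--8)^2 + (0--15)^2) = 27.5318

27.5318


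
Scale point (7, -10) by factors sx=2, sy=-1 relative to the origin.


Scaling: (x*sx, y*sy) = (7*2, -10*-1) = (14, 10)

(14, 10)


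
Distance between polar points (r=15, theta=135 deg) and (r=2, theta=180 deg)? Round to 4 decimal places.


d = sqrt(r1^2 + r2^2 - 2*r1*r2*cos(t2-t1))
d = sqrt(15^2 + 2^2 - 2*15*2*cos(180-135)) = 13.6592

13.6592


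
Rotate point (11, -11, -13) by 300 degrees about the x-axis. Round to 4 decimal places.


x' = 11
y' = -11*cos(300) - -13*sin(300) = -16.7583
z' = -11*sin(300) + -13*cos(300) = 3.0263

(11, -16.7583, 3.0263)


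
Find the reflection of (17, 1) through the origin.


Reflection through origin: (x, y) -> (-x, -y)
(17, 1) -> (-17, -1)

(-17, -1)


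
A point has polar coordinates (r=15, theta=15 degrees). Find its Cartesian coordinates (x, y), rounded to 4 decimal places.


x = 15 * cos(15) = 14.4889
y = 15 * sin(15) = 3.8823

(14.4889, 3.8823)


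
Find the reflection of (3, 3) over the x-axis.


Reflection across x-axis: (x, y) -> (x, -y)
(3, 3) -> (3, -3)

(3, -3)


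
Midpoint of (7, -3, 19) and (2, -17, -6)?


Midpoint = ((7+2)/2, (-3+-17)/2, (19+-6)/2) = (4.5, -10, 6.5)

(4.5, -10, 6.5)


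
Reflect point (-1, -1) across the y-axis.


Reflection across y-axis: (x, y) -> (-x, y)
(-1, -1) -> (1, -1)

(1, -1)


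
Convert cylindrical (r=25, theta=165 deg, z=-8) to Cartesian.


x = 25 * cos(165) = -24.1481
y = 25 * sin(165) = 6.4705
z = -8

(-24.1481, 6.4705, -8)


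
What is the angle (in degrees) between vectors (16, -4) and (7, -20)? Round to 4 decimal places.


dot = 16*7 + -4*-20 = 192
|u| = 16.4924, |v| = 21.1896
cos(angle) = 0.5494
angle = 56.6737 degrees

56.6737 degrees


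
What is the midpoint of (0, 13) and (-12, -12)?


Midpoint = ((0+-12)/2, (13+-12)/2) = (-6, 0.5)

(-6, 0.5)


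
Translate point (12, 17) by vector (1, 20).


Translation: (x+dx, y+dy) = (12+1, 17+20) = (13, 37)

(13, 37)


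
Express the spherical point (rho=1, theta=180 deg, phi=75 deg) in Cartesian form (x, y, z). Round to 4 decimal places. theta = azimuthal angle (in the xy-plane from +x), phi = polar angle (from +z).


x = 1 * sin(75) * cos(180) = -0.9659
y = 1 * sin(75) * sin(180) = 0
z = 1 * cos(75) = 0.2588

(-0.9659, 0, 0.2588)


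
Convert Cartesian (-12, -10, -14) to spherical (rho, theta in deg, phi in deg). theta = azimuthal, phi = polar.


rho = sqrt((-12)^2 + (-10)^2 + (-14)^2) = 20.9762
theta = atan2(-10, -12) = 219.8056 deg
phi = acos(-14/20.9762) = 131.8685 deg

rho = 20.9762, theta = 219.8056 deg, phi = 131.8685 deg


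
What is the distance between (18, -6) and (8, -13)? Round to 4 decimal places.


d = sqrt((8-18)^2 + (-13--6)^2) = 12.2066

12.2066


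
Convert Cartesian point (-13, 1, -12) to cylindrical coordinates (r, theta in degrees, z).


r = sqrt((-13)^2 + 1^2) = 13.0384
theta = atan2(1, -13) = 175.6013 deg
z = -12

r = 13.0384, theta = 175.6013 deg, z = -12


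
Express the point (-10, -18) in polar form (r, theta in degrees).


r = sqrt((-10)^2 + (-18)^2) = 20.5913
theta = atan2(-18, -10) = 240.9454 degrees

r = 20.5913, theta = 240.9454 degrees


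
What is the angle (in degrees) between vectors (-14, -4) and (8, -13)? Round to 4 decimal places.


dot = -14*8 + -4*-13 = -60
|u| = 14.5602, |v| = 15.2643
cos(angle) = -0.27
angle = 105.6621 degrees

105.6621 degrees


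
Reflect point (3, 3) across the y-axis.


Reflection across y-axis: (x, y) -> (-x, y)
(3, 3) -> (-3, 3)

(-3, 3)


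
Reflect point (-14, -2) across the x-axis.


Reflection across x-axis: (x, y) -> (x, -y)
(-14, -2) -> (-14, 2)

(-14, 2)


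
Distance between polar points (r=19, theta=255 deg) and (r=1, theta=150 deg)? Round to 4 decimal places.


d = sqrt(r1^2 + r2^2 - 2*r1*r2*cos(t2-t1))
d = sqrt(19^2 + 1^2 - 2*19*1*cos(150-255)) = 19.283

19.283


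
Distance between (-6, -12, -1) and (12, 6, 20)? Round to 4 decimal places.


d = sqrt((12--6)^2 + (6--12)^2 + (20--1)^2) = 33

33


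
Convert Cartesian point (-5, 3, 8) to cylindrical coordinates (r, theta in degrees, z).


r = sqrt((-5)^2 + 3^2) = 5.831
theta = atan2(3, -5) = 149.0362 deg
z = 8

r = 5.831, theta = 149.0362 deg, z = 8


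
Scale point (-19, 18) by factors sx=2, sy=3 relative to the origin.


Scaling: (x*sx, y*sy) = (-19*2, 18*3) = (-38, 54)

(-38, 54)


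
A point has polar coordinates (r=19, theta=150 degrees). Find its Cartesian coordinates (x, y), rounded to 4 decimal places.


x = 19 * cos(150) = -16.4545
y = 19 * sin(150) = 9.5

(-16.4545, 9.5)


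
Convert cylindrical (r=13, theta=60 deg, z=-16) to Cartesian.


x = 13 * cos(60) = 6.5
y = 13 * sin(60) = 11.2583
z = -16

(6.5, 11.2583, -16)


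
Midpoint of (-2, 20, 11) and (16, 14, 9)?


Midpoint = ((-2+16)/2, (20+14)/2, (11+9)/2) = (7, 17, 10)

(7, 17, 10)


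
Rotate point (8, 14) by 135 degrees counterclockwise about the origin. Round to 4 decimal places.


x' = 8*cos(135) - 14*sin(135) = -15.5563
y' = 8*sin(135) + 14*cos(135) = -4.2426

(-15.5563, -4.2426)


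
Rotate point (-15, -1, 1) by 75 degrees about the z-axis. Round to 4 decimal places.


x' = -15*cos(75) - -1*sin(75) = -2.9164
y' = -15*sin(75) + -1*cos(75) = -14.7477
z' = 1

(-2.9164, -14.7477, 1)


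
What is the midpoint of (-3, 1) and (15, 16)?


Midpoint = ((-3+15)/2, (1+16)/2) = (6, 8.5)

(6, 8.5)


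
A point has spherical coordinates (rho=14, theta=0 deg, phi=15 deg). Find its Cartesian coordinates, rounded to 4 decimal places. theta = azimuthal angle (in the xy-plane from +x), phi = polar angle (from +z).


x = 14 * sin(15) * cos(0) = 3.6235
y = 14 * sin(15) * sin(0) = 0
z = 14 * cos(15) = 13.523

(3.6235, 0, 13.523)


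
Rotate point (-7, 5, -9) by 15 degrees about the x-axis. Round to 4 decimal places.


x' = -7
y' = 5*cos(15) - -9*sin(15) = 7.159
z' = 5*sin(15) + -9*cos(15) = -7.3992

(-7, 7.159, -7.3992)


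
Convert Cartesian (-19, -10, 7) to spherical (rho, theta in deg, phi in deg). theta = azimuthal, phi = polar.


rho = sqrt((-19)^2 + (-10)^2 + 7^2) = 22.5832
theta = atan2(-10, -19) = 207.7585 deg
phi = acos(7/22.5832) = 71.9429 deg

rho = 22.5832, theta = 207.7585 deg, phi = 71.9429 deg


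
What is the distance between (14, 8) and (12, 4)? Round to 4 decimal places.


d = sqrt((12-14)^2 + (4-8)^2) = 4.4721

4.4721


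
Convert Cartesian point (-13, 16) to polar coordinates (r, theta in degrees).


r = sqrt((-13)^2 + 16^2) = 20.6155
theta = atan2(16, -13) = 129.0939 degrees

r = 20.6155, theta = 129.0939 degrees


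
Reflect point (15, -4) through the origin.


Reflection through origin: (x, y) -> (-x, -y)
(15, -4) -> (-15, 4)

(-15, 4)


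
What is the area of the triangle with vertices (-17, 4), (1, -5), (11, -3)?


Area = |x1(y2-y3) + x2(y3-y1) + x3(y1-y2)| / 2
= |-17*(-5--3) + 1*(-3-4) + 11*(4--5)| / 2
= 63

63


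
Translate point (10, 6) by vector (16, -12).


Translation: (x+dx, y+dy) = (10+16, 6+-12) = (26, -6)

(26, -6)


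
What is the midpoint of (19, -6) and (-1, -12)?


Midpoint = ((19+-1)/2, (-6+-12)/2) = (9, -9)

(9, -9)


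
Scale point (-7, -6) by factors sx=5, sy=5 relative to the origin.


Scaling: (x*sx, y*sy) = (-7*5, -6*5) = (-35, -30)

(-35, -30)


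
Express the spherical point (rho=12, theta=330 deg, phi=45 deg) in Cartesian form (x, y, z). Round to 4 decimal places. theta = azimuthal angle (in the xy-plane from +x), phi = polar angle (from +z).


x = 12 * sin(45) * cos(330) = 7.3485
y = 12 * sin(45) * sin(330) = -4.2426
z = 12 * cos(45) = 8.4853

(7.3485, -4.2426, 8.4853)


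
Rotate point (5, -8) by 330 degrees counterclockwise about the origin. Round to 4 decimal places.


x' = 5*cos(330) - -8*sin(330) = 0.3301
y' = 5*sin(330) + -8*cos(330) = -9.4282

(0.3301, -9.4282)


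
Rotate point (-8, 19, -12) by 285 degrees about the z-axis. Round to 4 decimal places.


x' = -8*cos(285) - 19*sin(285) = 16.282
y' = -8*sin(285) + 19*cos(285) = 12.645
z' = -12

(16.282, 12.645, -12)


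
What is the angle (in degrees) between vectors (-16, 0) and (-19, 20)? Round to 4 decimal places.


dot = -16*-19 + 0*20 = 304
|u| = 16, |v| = 27.5862
cos(angle) = 0.6887
angle = 46.4688 degrees

46.4688 degrees


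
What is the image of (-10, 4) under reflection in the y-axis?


Reflection across y-axis: (x, y) -> (-x, y)
(-10, 4) -> (10, 4)

(10, 4)


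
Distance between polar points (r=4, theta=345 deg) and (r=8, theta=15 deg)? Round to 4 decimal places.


d = sqrt(r1^2 + r2^2 - 2*r1*r2*cos(t2-t1))
d = sqrt(4^2 + 8^2 - 2*4*8*cos(15-345)) = 4.9573

4.9573


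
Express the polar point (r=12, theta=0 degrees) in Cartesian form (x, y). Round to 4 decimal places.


x = 12 * cos(0) = 12
y = 12 * sin(0) = 0

(12, 0)


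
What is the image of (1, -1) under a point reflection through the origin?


Reflection through origin: (x, y) -> (-x, -y)
(1, -1) -> (-1, 1)

(-1, 1)


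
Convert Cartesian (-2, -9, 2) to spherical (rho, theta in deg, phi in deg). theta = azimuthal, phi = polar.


rho = sqrt((-2)^2 + (-9)^2 + 2^2) = 9.434
theta = atan2(-9, -2) = 257.4712 deg
phi = acos(2/9.434) = 77.7604 deg

rho = 9.434, theta = 257.4712 deg, phi = 77.7604 deg


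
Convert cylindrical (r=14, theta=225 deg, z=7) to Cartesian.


x = 14 * cos(225) = -9.8995
y = 14 * sin(225) = -9.8995
z = 7

(-9.8995, -9.8995, 7)


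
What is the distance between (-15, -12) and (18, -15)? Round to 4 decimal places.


d = sqrt((18--15)^2 + (-15--12)^2) = 33.1361

33.1361


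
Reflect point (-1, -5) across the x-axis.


Reflection across x-axis: (x, y) -> (x, -y)
(-1, -5) -> (-1, 5)

(-1, 5)


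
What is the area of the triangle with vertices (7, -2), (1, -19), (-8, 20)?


Area = |x1(y2-y3) + x2(y3-y1) + x3(y1-y2)| / 2
= |7*(-19-20) + 1*(20--2) + -8*(-2--19)| / 2
= 193.5

193.5


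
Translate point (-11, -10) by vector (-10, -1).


Translation: (x+dx, y+dy) = (-11+-10, -10+-1) = (-21, -11)

(-21, -11)


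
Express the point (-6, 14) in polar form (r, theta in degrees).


r = sqrt((-6)^2 + 14^2) = 15.2315
theta = atan2(14, -6) = 113.1986 degrees

r = 15.2315, theta = 113.1986 degrees


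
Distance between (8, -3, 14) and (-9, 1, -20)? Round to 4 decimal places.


d = sqrt((-9-8)^2 + (1--3)^2 + (-20-14)^2) = 38.223

38.223


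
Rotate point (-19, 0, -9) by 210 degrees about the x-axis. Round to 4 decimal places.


x' = -19
y' = 0*cos(210) - -9*sin(210) = -4.5
z' = 0*sin(210) + -9*cos(210) = 7.7942

(-19, -4.5, 7.7942)


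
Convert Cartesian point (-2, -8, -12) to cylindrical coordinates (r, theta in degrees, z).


r = sqrt((-2)^2 + (-8)^2) = 8.2462
theta = atan2(-8, -2) = 255.9638 deg
z = -12

r = 8.2462, theta = 255.9638 deg, z = -12


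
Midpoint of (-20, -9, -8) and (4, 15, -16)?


Midpoint = ((-20+4)/2, (-9+15)/2, (-8+-16)/2) = (-8, 3, -12)

(-8, 3, -12)


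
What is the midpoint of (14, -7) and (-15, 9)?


Midpoint = ((14+-15)/2, (-7+9)/2) = (-0.5, 1)

(-0.5, 1)


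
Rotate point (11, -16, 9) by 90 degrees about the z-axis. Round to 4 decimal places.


x' = 11*cos(90) - -16*sin(90) = 16
y' = 11*sin(90) + -16*cos(90) = 11
z' = 9

(16, 11, 9)


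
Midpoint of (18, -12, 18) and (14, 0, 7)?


Midpoint = ((18+14)/2, (-12+0)/2, (18+7)/2) = (16, -6, 12.5)

(16, -6, 12.5)


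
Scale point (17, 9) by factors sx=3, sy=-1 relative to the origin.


Scaling: (x*sx, y*sy) = (17*3, 9*-1) = (51, -9)

(51, -9)


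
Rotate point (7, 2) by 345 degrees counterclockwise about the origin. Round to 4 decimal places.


x' = 7*cos(345) - 2*sin(345) = 7.2791
y' = 7*sin(345) + 2*cos(345) = 0.1201

(7.2791, 0.1201)


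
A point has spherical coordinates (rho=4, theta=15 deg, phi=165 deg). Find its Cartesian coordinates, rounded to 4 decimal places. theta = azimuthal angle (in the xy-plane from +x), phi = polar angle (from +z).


x = 4 * sin(165) * cos(15) = 1
y = 4 * sin(165) * sin(15) = 0.2679
z = 4 * cos(165) = -3.8637

(1, 0.2679, -3.8637)


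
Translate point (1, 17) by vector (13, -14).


Translation: (x+dx, y+dy) = (1+13, 17+-14) = (14, 3)

(14, 3)


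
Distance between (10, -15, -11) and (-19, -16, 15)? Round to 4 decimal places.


d = sqrt((-19-10)^2 + (-16--15)^2 + (15--11)^2) = 38.9615

38.9615


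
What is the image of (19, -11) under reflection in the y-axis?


Reflection across y-axis: (x, y) -> (-x, y)
(19, -11) -> (-19, -11)

(-19, -11)


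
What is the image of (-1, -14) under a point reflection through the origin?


Reflection through origin: (x, y) -> (-x, -y)
(-1, -14) -> (1, 14)

(1, 14)


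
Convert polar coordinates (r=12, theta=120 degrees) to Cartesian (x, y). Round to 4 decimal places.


x = 12 * cos(120) = -6
y = 12 * sin(120) = 10.3923

(-6, 10.3923)


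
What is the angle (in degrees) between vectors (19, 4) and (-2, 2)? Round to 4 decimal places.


dot = 19*-2 + 4*2 = -30
|u| = 19.4165, |v| = 2.8284
cos(angle) = -0.5463
angle = 123.1113 degrees

123.1113 degrees


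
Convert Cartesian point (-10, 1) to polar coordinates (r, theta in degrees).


r = sqrt((-10)^2 + 1^2) = 10.0499
theta = atan2(1, -10) = 174.2894 degrees

r = 10.0499, theta = 174.2894 degrees


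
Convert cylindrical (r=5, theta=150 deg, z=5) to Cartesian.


x = 5 * cos(150) = -4.3301
y = 5 * sin(150) = 2.5
z = 5

(-4.3301, 2.5, 5)


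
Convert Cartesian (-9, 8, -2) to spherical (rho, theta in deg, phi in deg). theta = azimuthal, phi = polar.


rho = sqrt((-9)^2 + 8^2 + (-2)^2) = 12.2066
theta = atan2(8, -9) = 138.3665 deg
phi = acos(-2/12.2066) = 99.4302 deg

rho = 12.2066, theta = 138.3665 deg, phi = 99.4302 deg


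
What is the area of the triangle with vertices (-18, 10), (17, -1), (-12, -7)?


Area = |x1(y2-y3) + x2(y3-y1) + x3(y1-y2)| / 2
= |-18*(-1--7) + 17*(-7-10) + -12*(10--1)| / 2
= 264.5

264.5


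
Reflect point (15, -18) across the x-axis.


Reflection across x-axis: (x, y) -> (x, -y)
(15, -18) -> (15, 18)

(15, 18)


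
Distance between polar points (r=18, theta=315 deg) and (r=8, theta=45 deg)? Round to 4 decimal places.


d = sqrt(r1^2 + r2^2 - 2*r1*r2*cos(t2-t1))
d = sqrt(18^2 + 8^2 - 2*18*8*cos(45-315)) = 19.6977

19.6977


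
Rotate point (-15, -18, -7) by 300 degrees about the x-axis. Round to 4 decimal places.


x' = -15
y' = -18*cos(300) - -7*sin(300) = -15.0622
z' = -18*sin(300) + -7*cos(300) = 12.0885

(-15, -15.0622, 12.0885)


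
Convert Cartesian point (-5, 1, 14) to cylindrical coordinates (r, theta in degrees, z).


r = sqrt((-5)^2 + 1^2) = 5.099
theta = atan2(1, -5) = 168.6901 deg
z = 14

r = 5.099, theta = 168.6901 deg, z = 14


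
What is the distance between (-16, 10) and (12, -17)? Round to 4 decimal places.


d = sqrt((12--16)^2 + (-17-10)^2) = 38.8973

38.8973


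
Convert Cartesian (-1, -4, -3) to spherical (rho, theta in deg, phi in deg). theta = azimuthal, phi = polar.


rho = sqrt((-1)^2 + (-4)^2 + (-3)^2) = 5.099
theta = atan2(-4, -1) = 255.9638 deg
phi = acos(-3/5.099) = 126.0399 deg

rho = 5.099, theta = 255.9638 deg, phi = 126.0399 deg


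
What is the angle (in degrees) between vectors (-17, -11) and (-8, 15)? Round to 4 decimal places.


dot = -17*-8 + -11*15 = -29
|u| = 20.2485, |v| = 17
cos(angle) = -0.0842
angle = 94.8328 degrees

94.8328 degrees


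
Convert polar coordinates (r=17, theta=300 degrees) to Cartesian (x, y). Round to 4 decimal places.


x = 17 * cos(300) = 8.5
y = 17 * sin(300) = -14.7224

(8.5, -14.7224)


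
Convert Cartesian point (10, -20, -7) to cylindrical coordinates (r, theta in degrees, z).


r = sqrt(10^2 + (-20)^2) = 22.3607
theta = atan2(-20, 10) = 296.5651 deg
z = -7

r = 22.3607, theta = 296.5651 deg, z = -7


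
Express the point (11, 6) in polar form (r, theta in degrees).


r = sqrt(11^2 + 6^2) = 12.53
theta = atan2(6, 11) = 28.6105 degrees

r = 12.53, theta = 28.6105 degrees


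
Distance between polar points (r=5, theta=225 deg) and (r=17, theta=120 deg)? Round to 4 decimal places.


d = sqrt(r1^2 + r2^2 - 2*r1*r2*cos(t2-t1))
d = sqrt(5^2 + 17^2 - 2*5*17*cos(120-225)) = 18.9209

18.9209


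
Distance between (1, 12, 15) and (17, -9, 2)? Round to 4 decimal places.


d = sqrt((17-1)^2 + (-9-12)^2 + (2-15)^2) = 29.4279

29.4279


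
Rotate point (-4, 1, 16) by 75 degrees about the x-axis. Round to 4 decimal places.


x' = -4
y' = 1*cos(75) - 16*sin(75) = -15.196
z' = 1*sin(75) + 16*cos(75) = 5.107

(-4, -15.196, 5.107)


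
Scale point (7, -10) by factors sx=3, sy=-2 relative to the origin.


Scaling: (x*sx, y*sy) = (7*3, -10*-2) = (21, 20)

(21, 20)


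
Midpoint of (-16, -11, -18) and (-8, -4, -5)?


Midpoint = ((-16+-8)/2, (-11+-4)/2, (-18+-5)/2) = (-12, -7.5, -11.5)

(-12, -7.5, -11.5)


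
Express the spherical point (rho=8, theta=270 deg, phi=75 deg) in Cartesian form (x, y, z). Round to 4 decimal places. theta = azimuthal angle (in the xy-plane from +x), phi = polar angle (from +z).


x = 8 * sin(75) * cos(270) = 0
y = 8 * sin(75) * sin(270) = -7.7274
z = 8 * cos(75) = 2.0706

(0, -7.7274, 2.0706)


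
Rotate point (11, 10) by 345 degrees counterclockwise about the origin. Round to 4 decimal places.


x' = 11*cos(345) - 10*sin(345) = 13.2134
y' = 11*sin(345) + 10*cos(345) = 6.8122

(13.2134, 6.8122)


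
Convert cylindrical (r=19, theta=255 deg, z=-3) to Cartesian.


x = 19 * cos(255) = -4.9176
y = 19 * sin(255) = -18.3526
z = -3

(-4.9176, -18.3526, -3)


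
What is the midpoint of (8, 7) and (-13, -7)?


Midpoint = ((8+-13)/2, (7+-7)/2) = (-2.5, 0)

(-2.5, 0)


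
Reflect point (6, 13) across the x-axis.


Reflection across x-axis: (x, y) -> (x, -y)
(6, 13) -> (6, -13)

(6, -13)


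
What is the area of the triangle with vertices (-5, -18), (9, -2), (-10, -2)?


Area = |x1(y2-y3) + x2(y3-y1) + x3(y1-y2)| / 2
= |-5*(-2--2) + 9*(-2--18) + -10*(-18--2)| / 2
= 152

152


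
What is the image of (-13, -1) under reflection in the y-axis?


Reflection across y-axis: (x, y) -> (-x, y)
(-13, -1) -> (13, -1)

(13, -1)


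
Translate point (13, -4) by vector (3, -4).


Translation: (x+dx, y+dy) = (13+3, -4+-4) = (16, -8)

(16, -8)


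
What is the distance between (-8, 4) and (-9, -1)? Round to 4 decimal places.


d = sqrt((-9--8)^2 + (-1-4)^2) = 5.099

5.099


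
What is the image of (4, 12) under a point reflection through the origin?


Reflection through origin: (x, y) -> (-x, -y)
(4, 12) -> (-4, -12)

(-4, -12)


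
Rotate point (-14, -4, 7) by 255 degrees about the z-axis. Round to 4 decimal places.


x' = -14*cos(255) - -4*sin(255) = -0.2402
y' = -14*sin(255) + -4*cos(255) = 14.5582
z' = 7

(-0.2402, 14.5582, 7)


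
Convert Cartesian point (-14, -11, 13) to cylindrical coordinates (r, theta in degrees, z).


r = sqrt((-14)^2 + (-11)^2) = 17.8045
theta = atan2(-11, -14) = 218.1572 deg
z = 13

r = 17.8045, theta = 218.1572 deg, z = 13


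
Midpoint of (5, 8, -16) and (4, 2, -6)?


Midpoint = ((5+4)/2, (8+2)/2, (-16+-6)/2) = (4.5, 5, -11)

(4.5, 5, -11)


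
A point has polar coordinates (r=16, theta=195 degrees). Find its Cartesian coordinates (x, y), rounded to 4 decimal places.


x = 16 * cos(195) = -15.4548
y = 16 * sin(195) = -4.1411

(-15.4548, -4.1411)


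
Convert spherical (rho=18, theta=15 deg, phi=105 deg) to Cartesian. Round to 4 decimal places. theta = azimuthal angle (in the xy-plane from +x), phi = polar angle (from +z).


x = 18 * sin(105) * cos(15) = 16.7942
y = 18 * sin(105) * sin(15) = 4.5
z = 18 * cos(105) = -4.6587

(16.7942, 4.5, -4.6587)


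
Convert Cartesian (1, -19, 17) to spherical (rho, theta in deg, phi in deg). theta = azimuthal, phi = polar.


rho = sqrt(1^2 + (-19)^2 + 17^2) = 25.5147
theta = atan2(-19, 1) = 273.0128 deg
phi = acos(17/25.5147) = 48.2192 deg

rho = 25.5147, theta = 273.0128 deg, phi = 48.2192 deg


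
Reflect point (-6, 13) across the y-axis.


Reflection across y-axis: (x, y) -> (-x, y)
(-6, 13) -> (6, 13)

(6, 13)


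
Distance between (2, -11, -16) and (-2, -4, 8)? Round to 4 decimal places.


d = sqrt((-2-2)^2 + (-4--11)^2 + (8--16)^2) = 25.318

25.318


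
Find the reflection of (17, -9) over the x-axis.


Reflection across x-axis: (x, y) -> (x, -y)
(17, -9) -> (17, 9)

(17, 9)


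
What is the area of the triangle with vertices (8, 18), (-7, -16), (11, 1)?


Area = |x1(y2-y3) + x2(y3-y1) + x3(y1-y2)| / 2
= |8*(-16-1) + -7*(1-18) + 11*(18--16)| / 2
= 178.5

178.5


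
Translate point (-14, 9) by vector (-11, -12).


Translation: (x+dx, y+dy) = (-14+-11, 9+-12) = (-25, -3)

(-25, -3)


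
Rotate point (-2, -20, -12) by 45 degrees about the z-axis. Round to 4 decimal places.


x' = -2*cos(45) - -20*sin(45) = 12.7279
y' = -2*sin(45) + -20*cos(45) = -15.5563
z' = -12

(12.7279, -15.5563, -12)


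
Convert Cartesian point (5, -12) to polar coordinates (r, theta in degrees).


r = sqrt(5^2 + (-12)^2) = 13
theta = atan2(-12, 5) = 292.6199 degrees

r = 13, theta = 292.6199 degrees


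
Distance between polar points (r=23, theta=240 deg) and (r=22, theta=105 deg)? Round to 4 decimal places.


d = sqrt(r1^2 + r2^2 - 2*r1*r2*cos(t2-t1))
d = sqrt(23^2 + 22^2 - 2*23*22*cos(105-240)) = 41.5763

41.5763


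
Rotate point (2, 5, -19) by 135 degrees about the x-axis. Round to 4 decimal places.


x' = 2
y' = 5*cos(135) - -19*sin(135) = 9.8995
z' = 5*sin(135) + -19*cos(135) = 16.9706

(2, 9.8995, 16.9706)


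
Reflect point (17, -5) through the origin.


Reflection through origin: (x, y) -> (-x, -y)
(17, -5) -> (-17, 5)

(-17, 5)


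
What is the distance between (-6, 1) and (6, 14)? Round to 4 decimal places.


d = sqrt((6--6)^2 + (14-1)^2) = 17.6918

17.6918


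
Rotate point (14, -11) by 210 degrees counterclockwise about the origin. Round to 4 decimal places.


x' = 14*cos(210) - -11*sin(210) = -17.6244
y' = 14*sin(210) + -11*cos(210) = 2.5263

(-17.6244, 2.5263)


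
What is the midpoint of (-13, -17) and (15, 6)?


Midpoint = ((-13+15)/2, (-17+6)/2) = (1, -5.5)

(1, -5.5)


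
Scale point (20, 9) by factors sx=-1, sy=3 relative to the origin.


Scaling: (x*sx, y*sy) = (20*-1, 9*3) = (-20, 27)

(-20, 27)


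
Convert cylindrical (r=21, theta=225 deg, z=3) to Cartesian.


x = 21 * cos(225) = -14.8492
y = 21 * sin(225) = -14.8492
z = 3

(-14.8492, -14.8492, 3)


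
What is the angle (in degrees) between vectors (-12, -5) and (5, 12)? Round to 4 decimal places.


dot = -12*5 + -5*12 = -120
|u| = 13, |v| = 13
cos(angle) = -0.7101
angle = 135.2397 degrees

135.2397 degrees


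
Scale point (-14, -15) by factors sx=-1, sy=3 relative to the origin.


Scaling: (x*sx, y*sy) = (-14*-1, -15*3) = (14, -45)

(14, -45)


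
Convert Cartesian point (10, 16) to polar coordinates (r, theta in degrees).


r = sqrt(10^2 + 16^2) = 18.868
theta = atan2(16, 10) = 57.9946 degrees

r = 18.868, theta = 57.9946 degrees


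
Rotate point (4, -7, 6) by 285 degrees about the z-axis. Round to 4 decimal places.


x' = 4*cos(285) - -7*sin(285) = -5.7262
y' = 4*sin(285) + -7*cos(285) = -5.6754
z' = 6

(-5.7262, -5.6754, 6)


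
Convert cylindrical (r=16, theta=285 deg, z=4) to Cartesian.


x = 16 * cos(285) = 4.1411
y = 16 * sin(285) = -15.4548
z = 4

(4.1411, -15.4548, 4)


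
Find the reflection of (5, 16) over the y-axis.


Reflection across y-axis: (x, y) -> (-x, y)
(5, 16) -> (-5, 16)

(-5, 16)


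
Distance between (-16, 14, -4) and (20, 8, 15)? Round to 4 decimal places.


d = sqrt((20--16)^2 + (8-14)^2 + (15--4)^2) = 41.1461

41.1461


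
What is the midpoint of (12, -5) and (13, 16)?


Midpoint = ((12+13)/2, (-5+16)/2) = (12.5, 5.5)

(12.5, 5.5)


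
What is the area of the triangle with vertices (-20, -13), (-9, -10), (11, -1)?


Area = |x1(y2-y3) + x2(y3-y1) + x3(y1-y2)| / 2
= |-20*(-10--1) + -9*(-1--13) + 11*(-13--10)| / 2
= 19.5

19.5


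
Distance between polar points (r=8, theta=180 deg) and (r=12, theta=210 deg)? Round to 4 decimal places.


d = sqrt(r1^2 + r2^2 - 2*r1*r2*cos(t2-t1))
d = sqrt(8^2 + 12^2 - 2*8*12*cos(210-180)) = 6.4593

6.4593


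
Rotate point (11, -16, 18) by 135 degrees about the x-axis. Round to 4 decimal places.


x' = 11
y' = -16*cos(135) - 18*sin(135) = -1.4142
z' = -16*sin(135) + 18*cos(135) = -24.0416

(11, -1.4142, -24.0416)


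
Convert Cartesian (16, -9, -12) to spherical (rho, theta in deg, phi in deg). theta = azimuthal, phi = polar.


rho = sqrt(16^2 + (-9)^2 + (-12)^2) = 21.9317
theta = atan2(-9, 16) = 330.6422 deg
phi = acos(-12/21.9317) = 123.1719 deg

rho = 21.9317, theta = 330.6422 deg, phi = 123.1719 deg


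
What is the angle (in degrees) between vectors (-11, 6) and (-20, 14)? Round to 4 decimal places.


dot = -11*-20 + 6*14 = 304
|u| = 12.53, |v| = 24.4131
cos(angle) = 0.9938
angle = 6.3816 degrees

6.3816 degrees


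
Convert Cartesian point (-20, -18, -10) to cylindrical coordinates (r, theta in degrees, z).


r = sqrt((-20)^2 + (-18)^2) = 26.9072
theta = atan2(-18, -20) = 221.9872 deg
z = -10

r = 26.9072, theta = 221.9872 deg, z = -10


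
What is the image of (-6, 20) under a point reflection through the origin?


Reflection through origin: (x, y) -> (-x, -y)
(-6, 20) -> (6, -20)

(6, -20)


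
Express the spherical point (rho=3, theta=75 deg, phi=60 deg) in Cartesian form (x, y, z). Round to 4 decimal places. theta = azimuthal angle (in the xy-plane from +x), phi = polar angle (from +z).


x = 3 * sin(60) * cos(75) = 0.6724
y = 3 * sin(60) * sin(75) = 2.5095
z = 3 * cos(60) = 1.5

(0.6724, 2.5095, 1.5)


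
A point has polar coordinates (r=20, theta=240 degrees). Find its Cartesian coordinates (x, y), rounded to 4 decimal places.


x = 20 * cos(240) = -10
y = 20 * sin(240) = -17.3205

(-10, -17.3205)


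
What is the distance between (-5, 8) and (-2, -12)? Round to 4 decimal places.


d = sqrt((-2--5)^2 + (-12-8)^2) = 20.2237

20.2237


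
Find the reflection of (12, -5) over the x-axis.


Reflection across x-axis: (x, y) -> (x, -y)
(12, -5) -> (12, 5)

(12, 5)


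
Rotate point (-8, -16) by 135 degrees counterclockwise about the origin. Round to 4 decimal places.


x' = -8*cos(135) - -16*sin(135) = 16.9706
y' = -8*sin(135) + -16*cos(135) = 5.6569

(16.9706, 5.6569)


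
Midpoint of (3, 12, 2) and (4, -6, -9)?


Midpoint = ((3+4)/2, (12+-6)/2, (2+-9)/2) = (3.5, 3, -3.5)

(3.5, 3, -3.5)


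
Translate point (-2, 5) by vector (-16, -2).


Translation: (x+dx, y+dy) = (-2+-16, 5+-2) = (-18, 3)

(-18, 3)


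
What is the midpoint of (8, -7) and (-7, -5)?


Midpoint = ((8+-7)/2, (-7+-5)/2) = (0.5, -6)

(0.5, -6)


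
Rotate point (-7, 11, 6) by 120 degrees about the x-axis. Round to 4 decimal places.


x' = -7
y' = 11*cos(120) - 6*sin(120) = -10.6962
z' = 11*sin(120) + 6*cos(120) = 6.5263

(-7, -10.6962, 6.5263)


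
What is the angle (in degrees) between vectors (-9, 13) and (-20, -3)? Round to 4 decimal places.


dot = -9*-20 + 13*-3 = 141
|u| = 15.8114, |v| = 20.2237
cos(angle) = 0.4409
angle = 63.8356 degrees

63.8356 degrees


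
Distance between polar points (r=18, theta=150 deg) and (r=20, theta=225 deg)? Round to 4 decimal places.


d = sqrt(r1^2 + r2^2 - 2*r1*r2*cos(t2-t1))
d = sqrt(18^2 + 20^2 - 2*18*20*cos(225-150)) = 23.1873

23.1873


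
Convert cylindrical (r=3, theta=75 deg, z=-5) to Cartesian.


x = 3 * cos(75) = 0.7765
y = 3 * sin(75) = 2.8978
z = -5

(0.7765, 2.8978, -5)


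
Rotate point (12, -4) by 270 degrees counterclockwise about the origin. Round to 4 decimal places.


x' = 12*cos(270) - -4*sin(270) = -4
y' = 12*sin(270) + -4*cos(270) = -12

(-4, -12)


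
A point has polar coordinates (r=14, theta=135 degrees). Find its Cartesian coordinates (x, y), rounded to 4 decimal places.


x = 14 * cos(135) = -9.8995
y = 14 * sin(135) = 9.8995

(-9.8995, 9.8995)


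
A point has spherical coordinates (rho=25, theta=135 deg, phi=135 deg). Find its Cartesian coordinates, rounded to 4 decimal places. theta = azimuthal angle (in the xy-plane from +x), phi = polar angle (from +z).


x = 25 * sin(135) * cos(135) = -12.5
y = 25 * sin(135) * sin(135) = 12.5
z = 25 * cos(135) = -17.6777

(-12.5, 12.5, -17.6777)


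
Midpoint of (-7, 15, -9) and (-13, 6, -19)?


Midpoint = ((-7+-13)/2, (15+6)/2, (-9+-19)/2) = (-10, 10.5, -14)

(-10, 10.5, -14)


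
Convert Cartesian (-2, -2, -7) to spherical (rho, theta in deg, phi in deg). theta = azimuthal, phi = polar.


rho = sqrt((-2)^2 + (-2)^2 + (-7)^2) = 7.5498
theta = atan2(-2, -2) = 225 deg
phi = acos(-7/7.5498) = 157.9983 deg

rho = 7.5498, theta = 225 deg, phi = 157.9983 deg


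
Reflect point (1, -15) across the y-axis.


Reflection across y-axis: (x, y) -> (-x, y)
(1, -15) -> (-1, -15)

(-1, -15)


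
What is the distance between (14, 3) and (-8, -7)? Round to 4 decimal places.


d = sqrt((-8-14)^2 + (-7-3)^2) = 24.1661

24.1661


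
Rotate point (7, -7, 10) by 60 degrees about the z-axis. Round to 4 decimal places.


x' = 7*cos(60) - -7*sin(60) = 9.5622
y' = 7*sin(60) + -7*cos(60) = 2.5622
z' = 10

(9.5622, 2.5622, 10)


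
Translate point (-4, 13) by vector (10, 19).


Translation: (x+dx, y+dy) = (-4+10, 13+19) = (6, 32)

(6, 32)


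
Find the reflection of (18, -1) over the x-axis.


Reflection across x-axis: (x, y) -> (x, -y)
(18, -1) -> (18, 1)

(18, 1)


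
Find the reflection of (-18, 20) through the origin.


Reflection through origin: (x, y) -> (-x, -y)
(-18, 20) -> (18, -20)

(18, -20)


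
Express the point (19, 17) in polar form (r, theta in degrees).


r = sqrt(19^2 + 17^2) = 25.4951
theta = atan2(17, 19) = 41.8202 degrees

r = 25.4951, theta = 41.8202 degrees


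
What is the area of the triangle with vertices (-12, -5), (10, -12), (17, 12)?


Area = |x1(y2-y3) + x2(y3-y1) + x3(y1-y2)| / 2
= |-12*(-12-12) + 10*(12--5) + 17*(-5--12)| / 2
= 288.5

288.5


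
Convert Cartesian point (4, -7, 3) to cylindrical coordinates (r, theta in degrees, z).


r = sqrt(4^2 + (-7)^2) = 8.0623
theta = atan2(-7, 4) = 299.7449 deg
z = 3

r = 8.0623, theta = 299.7449 deg, z = 3


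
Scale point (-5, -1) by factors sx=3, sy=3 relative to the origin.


Scaling: (x*sx, y*sy) = (-5*3, -1*3) = (-15, -3)

(-15, -3)


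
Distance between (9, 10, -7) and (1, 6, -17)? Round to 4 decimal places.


d = sqrt((1-9)^2 + (6-10)^2 + (-17--7)^2) = 13.4164

13.4164


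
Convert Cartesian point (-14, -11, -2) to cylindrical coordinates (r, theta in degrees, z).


r = sqrt((-14)^2 + (-11)^2) = 17.8045
theta = atan2(-11, -14) = 218.1572 deg
z = -2

r = 17.8045, theta = 218.1572 deg, z = -2


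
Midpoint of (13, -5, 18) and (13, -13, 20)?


Midpoint = ((13+13)/2, (-5+-13)/2, (18+20)/2) = (13, -9, 19)

(13, -9, 19)


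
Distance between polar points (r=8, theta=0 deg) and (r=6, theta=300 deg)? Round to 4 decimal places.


d = sqrt(r1^2 + r2^2 - 2*r1*r2*cos(t2-t1))
d = sqrt(8^2 + 6^2 - 2*8*6*cos(300-0)) = 7.2111

7.2111


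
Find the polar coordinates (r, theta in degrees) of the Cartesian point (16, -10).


r = sqrt(16^2 + (-10)^2) = 18.868
theta = atan2(-10, 16) = 327.9946 degrees

r = 18.868, theta = 327.9946 degrees


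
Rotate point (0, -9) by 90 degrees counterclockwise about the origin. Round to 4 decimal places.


x' = 0*cos(90) - -9*sin(90) = 9
y' = 0*sin(90) + -9*cos(90) = 0

(9, 0)


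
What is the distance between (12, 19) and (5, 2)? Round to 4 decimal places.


d = sqrt((5-12)^2 + (2-19)^2) = 18.3848

18.3848


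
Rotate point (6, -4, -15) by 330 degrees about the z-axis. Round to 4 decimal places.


x' = 6*cos(330) - -4*sin(330) = 3.1962
y' = 6*sin(330) + -4*cos(330) = -6.4641
z' = -15

(3.1962, -6.4641, -15)


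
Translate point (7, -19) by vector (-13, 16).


Translation: (x+dx, y+dy) = (7+-13, -19+16) = (-6, -3)

(-6, -3)


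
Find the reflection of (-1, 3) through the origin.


Reflection through origin: (x, y) -> (-x, -y)
(-1, 3) -> (1, -3)

(1, -3)


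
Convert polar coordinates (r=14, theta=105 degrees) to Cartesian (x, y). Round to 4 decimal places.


x = 14 * cos(105) = -3.6235
y = 14 * sin(105) = 13.523

(-3.6235, 13.523)


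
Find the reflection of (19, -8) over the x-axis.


Reflection across x-axis: (x, y) -> (x, -y)
(19, -8) -> (19, 8)

(19, 8)


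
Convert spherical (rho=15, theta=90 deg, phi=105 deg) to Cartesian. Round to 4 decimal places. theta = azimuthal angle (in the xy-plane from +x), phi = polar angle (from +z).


x = 15 * sin(105) * cos(90) = 0
y = 15 * sin(105) * sin(90) = 14.4889
z = 15 * cos(105) = -3.8823

(0, 14.4889, -3.8823)


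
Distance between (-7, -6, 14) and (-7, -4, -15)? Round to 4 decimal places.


d = sqrt((-7--7)^2 + (-4--6)^2 + (-15-14)^2) = 29.0689

29.0689


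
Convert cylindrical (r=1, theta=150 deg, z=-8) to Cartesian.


x = 1 * cos(150) = -0.866
y = 1 * sin(150) = 0.5
z = -8

(-0.866, 0.5, -8)


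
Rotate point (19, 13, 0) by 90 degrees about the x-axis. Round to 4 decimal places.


x' = 19
y' = 13*cos(90) - 0*sin(90) = 0
z' = 13*sin(90) + 0*cos(90) = 13

(19, 0, 13)


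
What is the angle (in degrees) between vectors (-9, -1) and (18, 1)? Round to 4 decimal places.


dot = -9*18 + -1*1 = -163
|u| = 9.0554, |v| = 18.0278
cos(angle) = -0.9985
angle = 176.8396 degrees

176.8396 degrees


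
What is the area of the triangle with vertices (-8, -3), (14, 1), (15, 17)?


Area = |x1(y2-y3) + x2(y3-y1) + x3(y1-y2)| / 2
= |-8*(1-17) + 14*(17--3) + 15*(-3-1)| / 2
= 174

174


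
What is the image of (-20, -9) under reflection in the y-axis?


Reflection across y-axis: (x, y) -> (-x, y)
(-20, -9) -> (20, -9)

(20, -9)


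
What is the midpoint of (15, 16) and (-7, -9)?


Midpoint = ((15+-7)/2, (16+-9)/2) = (4, 3.5)

(4, 3.5)


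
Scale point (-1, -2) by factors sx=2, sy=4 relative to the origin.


Scaling: (x*sx, y*sy) = (-1*2, -2*4) = (-2, -8)

(-2, -8)


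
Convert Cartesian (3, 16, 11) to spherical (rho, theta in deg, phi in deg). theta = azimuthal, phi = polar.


rho = sqrt(3^2 + 16^2 + 11^2) = 19.6469
theta = atan2(16, 3) = 79.3803 deg
phi = acos(11/19.6469) = 55.9521 deg

rho = 19.6469, theta = 79.3803 deg, phi = 55.9521 deg


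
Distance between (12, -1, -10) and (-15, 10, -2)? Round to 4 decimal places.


d = sqrt((-15-12)^2 + (10--1)^2 + (-2--10)^2) = 30.2324

30.2324


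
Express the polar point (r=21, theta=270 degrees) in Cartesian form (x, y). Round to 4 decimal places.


x = 21 * cos(270) = 0
y = 21 * sin(270) = -21

(0, -21)


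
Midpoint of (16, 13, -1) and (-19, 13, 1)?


Midpoint = ((16+-19)/2, (13+13)/2, (-1+1)/2) = (-1.5, 13, 0)

(-1.5, 13, 0)


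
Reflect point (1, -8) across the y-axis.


Reflection across y-axis: (x, y) -> (-x, y)
(1, -8) -> (-1, -8)

(-1, -8)


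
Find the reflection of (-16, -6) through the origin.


Reflection through origin: (x, y) -> (-x, -y)
(-16, -6) -> (16, 6)

(16, 6)


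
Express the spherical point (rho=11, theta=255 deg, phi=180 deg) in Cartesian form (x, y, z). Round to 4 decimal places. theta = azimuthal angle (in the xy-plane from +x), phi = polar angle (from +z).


x = 11 * sin(180) * cos(255) = 0
y = 11 * sin(180) * sin(255) = 0
z = 11 * cos(180) = -11

(0, 0, -11)


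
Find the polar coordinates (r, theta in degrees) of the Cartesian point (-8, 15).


r = sqrt((-8)^2 + 15^2) = 17
theta = atan2(15, -8) = 118.0725 degrees

r = 17, theta = 118.0725 degrees


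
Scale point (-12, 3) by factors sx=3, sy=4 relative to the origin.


Scaling: (x*sx, y*sy) = (-12*3, 3*4) = (-36, 12)

(-36, 12)


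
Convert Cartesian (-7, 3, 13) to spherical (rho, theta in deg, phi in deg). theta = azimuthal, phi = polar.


rho = sqrt((-7)^2 + 3^2 + 13^2) = 15.0665
theta = atan2(3, -7) = 156.8014 deg
phi = acos(13/15.0665) = 30.363 deg

rho = 15.0665, theta = 156.8014 deg, phi = 30.363 deg


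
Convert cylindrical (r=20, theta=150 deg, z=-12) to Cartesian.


x = 20 * cos(150) = -17.3205
y = 20 * sin(150) = 10
z = -12

(-17.3205, 10, -12)


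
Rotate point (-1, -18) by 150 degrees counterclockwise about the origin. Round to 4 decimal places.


x' = -1*cos(150) - -18*sin(150) = 9.866
y' = -1*sin(150) + -18*cos(150) = 15.0885

(9.866, 15.0885)


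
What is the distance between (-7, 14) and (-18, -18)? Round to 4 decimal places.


d = sqrt((-18--7)^2 + (-18-14)^2) = 33.8378

33.8378


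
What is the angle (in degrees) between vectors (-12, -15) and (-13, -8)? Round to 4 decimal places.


dot = -12*-13 + -15*-8 = 276
|u| = 19.2094, |v| = 15.2643
cos(angle) = 0.9413
angle = 19.7327 degrees

19.7327 degrees


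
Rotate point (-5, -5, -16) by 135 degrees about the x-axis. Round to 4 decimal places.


x' = -5
y' = -5*cos(135) - -16*sin(135) = 14.8492
z' = -5*sin(135) + -16*cos(135) = 7.7782

(-5, 14.8492, 7.7782)


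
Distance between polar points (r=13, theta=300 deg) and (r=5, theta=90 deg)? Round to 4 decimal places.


d = sqrt(r1^2 + r2^2 - 2*r1*r2*cos(t2-t1))
d = sqrt(13^2 + 5^2 - 2*13*5*cos(90-300)) = 17.5095

17.5095


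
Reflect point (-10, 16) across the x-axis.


Reflection across x-axis: (x, y) -> (x, -y)
(-10, 16) -> (-10, -16)

(-10, -16)


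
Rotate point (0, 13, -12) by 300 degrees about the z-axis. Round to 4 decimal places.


x' = 0*cos(300) - 13*sin(300) = 11.2583
y' = 0*sin(300) + 13*cos(300) = 6.5
z' = -12

(11.2583, 6.5, -12)


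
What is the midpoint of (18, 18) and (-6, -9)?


Midpoint = ((18+-6)/2, (18+-9)/2) = (6, 4.5)

(6, 4.5)


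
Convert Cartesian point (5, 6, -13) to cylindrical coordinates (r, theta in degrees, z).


r = sqrt(5^2 + 6^2) = 7.8102
theta = atan2(6, 5) = 50.1944 deg
z = -13

r = 7.8102, theta = 50.1944 deg, z = -13


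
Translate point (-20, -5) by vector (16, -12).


Translation: (x+dx, y+dy) = (-20+16, -5+-12) = (-4, -17)

(-4, -17)


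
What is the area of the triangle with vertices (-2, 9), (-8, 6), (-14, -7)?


Area = |x1(y2-y3) + x2(y3-y1) + x3(y1-y2)| / 2
= |-2*(6--7) + -8*(-7-9) + -14*(9-6)| / 2
= 30

30


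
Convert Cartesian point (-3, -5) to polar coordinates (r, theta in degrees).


r = sqrt((-3)^2 + (-5)^2) = 5.831
theta = atan2(-5, -3) = 239.0362 degrees

r = 5.831, theta = 239.0362 degrees


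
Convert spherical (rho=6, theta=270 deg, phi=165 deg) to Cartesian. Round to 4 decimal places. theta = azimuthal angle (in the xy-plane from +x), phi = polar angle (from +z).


x = 6 * sin(165) * cos(270) = 0
y = 6 * sin(165) * sin(270) = -1.5529
z = 6 * cos(165) = -5.7956

(0, -1.5529, -5.7956)


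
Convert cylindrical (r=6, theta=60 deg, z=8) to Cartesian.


x = 6 * cos(60) = 3
y = 6 * sin(60) = 5.1962
z = 8

(3, 5.1962, 8)
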